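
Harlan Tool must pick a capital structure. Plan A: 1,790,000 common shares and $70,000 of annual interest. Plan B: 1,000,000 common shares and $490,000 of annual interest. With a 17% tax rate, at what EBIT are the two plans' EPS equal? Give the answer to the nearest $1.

Set EPS_A = EPS_B: (EBIT − $70,000)(1 − 0.17) ÷ 1,790,000 = (EBIT − $490,000)(1 − 0.17) ÷ 1,000,000.
Cancelling (1 − t) and cross-multiplying: 1,000,000·(EBIT − 70,000) = 1,790,000·(EBIT − 490,000).
EBIT × (1,790,000 − 1,000,000) = 490,000 × 1,790,000 − 70,000 × 1,000,000 = 807,100,000,000, so EBIT = 807,100,000,000 ÷ 790,000 = 1,021,645.57.

$1,021,646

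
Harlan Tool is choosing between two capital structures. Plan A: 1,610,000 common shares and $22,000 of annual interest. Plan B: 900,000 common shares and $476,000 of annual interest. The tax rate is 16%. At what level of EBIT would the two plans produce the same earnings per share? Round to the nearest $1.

At indifference, (EBIT − 22,000)(1 − t)/1,610,000 = (EBIT − 476,000)(1 − t)/900,000.
Cancelling (1 − t) and cross-multiplying: 900,000·(EBIT − 22,000) = 1,610,000·(EBIT − 476,000).
Solving, EBIT = (476,000·1,610,000 − 22,000·900,000) / (1,610,000 − 900,000) = 746,560,000,000 / 710,000 = 1,051,492.96.

$1,051,493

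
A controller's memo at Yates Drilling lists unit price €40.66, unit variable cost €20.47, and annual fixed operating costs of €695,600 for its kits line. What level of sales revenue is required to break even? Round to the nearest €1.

€1,400,847

CM per unit = €40.66 − €20.47 = €20.19; CM ratio = €20.19 / €40.66 = 0.4966.
Break-even revenue = fixed costs × price ÷ CM = €695,600 × €40.66 ÷ €20.19 = €1,400,847.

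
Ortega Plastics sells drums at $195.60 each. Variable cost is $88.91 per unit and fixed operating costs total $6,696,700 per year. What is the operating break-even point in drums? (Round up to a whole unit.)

Unit CM = price − variable cost = $195.60 − $88.91 = $106.69.
Break-even Q = $6,696,700 / $106.69 = 62,767.83 → 62,768 drums.

62,768 drums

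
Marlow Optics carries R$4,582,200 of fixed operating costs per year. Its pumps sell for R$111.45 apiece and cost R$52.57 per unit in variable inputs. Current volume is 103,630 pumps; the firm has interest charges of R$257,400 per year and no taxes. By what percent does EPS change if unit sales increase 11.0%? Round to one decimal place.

At 103,630 units, contribution = 103,630 × R$58.88 = R$6,101,734.40.
EBIT = R$6,101,734.40 − R$4,582,200 = R$1,519,534.40.
After interest of R$257,400.00, pre-tax earnings = R$1,262,134.40.
DCL = total CM / (EBIT − I) = R$6,101,734.40 / R$1,262,134.40 = 4.8345.
%ΔEPS = DCL × %ΔSales = 4.8345 × +11.0% = +53.2%.

+53.2%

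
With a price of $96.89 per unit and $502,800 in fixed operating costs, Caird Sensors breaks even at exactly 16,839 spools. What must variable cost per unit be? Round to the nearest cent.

$67.03

At break-even, FC = Q × (P − VC), so P − VC = $502,800 ÷ 16,839 = $29.8593.
Hence VC = price − CM = $96.89 − $29.8593 = $67.03.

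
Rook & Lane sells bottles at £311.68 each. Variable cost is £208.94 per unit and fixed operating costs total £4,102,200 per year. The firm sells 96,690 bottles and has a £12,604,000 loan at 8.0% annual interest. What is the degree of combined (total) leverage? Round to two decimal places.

2.06

Total contribution margin = 96,690 × £102.74 = £9,933,930.60.
EBIT = £9,933,930.60 − £4,102,200 = £5,831,730.60. Interest = £1,008,320.00.
DOL = £9,933,930.60 ÷ £5,831,730.60 = 1.7034; DFL = £5,831,730.60 ÷ £4,823,410.60 = 1.2090.
Combined leverage = 1.7034 × 1.2090 = 2.0594.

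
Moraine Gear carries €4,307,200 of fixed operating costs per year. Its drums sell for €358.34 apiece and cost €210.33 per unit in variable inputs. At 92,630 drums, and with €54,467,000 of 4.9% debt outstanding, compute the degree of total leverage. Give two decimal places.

2.04

Contribution at this volume is 92,630 × €148.01 = €13,710,166.30.
EBIT = €13,710,166.30 − €4,307,200 = €9,402,966.30. Interest = €2,668,883.00, so EBIT − I = €6,734,083.30.
Degree of total leverage = total CM / (EBIT − interest) = €13,710,166.30 / €6,734,083.30 = 2.0359.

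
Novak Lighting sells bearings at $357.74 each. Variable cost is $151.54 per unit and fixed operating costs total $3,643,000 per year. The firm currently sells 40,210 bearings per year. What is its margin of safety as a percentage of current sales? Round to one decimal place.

Each unit contributes $357.74 − $151.54 = $206.20. Break-even units = $3,643,000 ÷ $206.20 = 17,667.31; break-even revenue = 17,667.31 × $357.74 = $6,320,304.66.
Actual sales revenue = 40,210 × $357.74 = $14,384,725.40.
Margin of safety = ($14,384,725.40 − $6,320,304.66) ÷ $14,384,725.40 = 56.1%.

56.1%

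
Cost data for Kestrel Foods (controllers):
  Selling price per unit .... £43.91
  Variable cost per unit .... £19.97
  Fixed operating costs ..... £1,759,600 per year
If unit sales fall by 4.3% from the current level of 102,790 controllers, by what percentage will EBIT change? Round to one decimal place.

At 102,790 units, contribution = 102,790 × £23.94 = £2,460,792.60.
Subtracting fixed costs: EBIT = £2,460,792.60 − £1,759,600 = £701,192.60.
So DOL = total CM / EBIT = £2,460,792.60 / £701,192.60 = 3.5094.
%ΔEBIT = DOL × %ΔSales = 3.5094 × -4.3% = -15.1%.

-15.1%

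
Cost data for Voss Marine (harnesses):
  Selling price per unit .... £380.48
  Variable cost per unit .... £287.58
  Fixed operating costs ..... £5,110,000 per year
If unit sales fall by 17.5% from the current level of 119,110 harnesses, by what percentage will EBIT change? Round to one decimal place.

-32.5%

At 119,110 units, contribution = 119,110 × £92.90 = £11,065,319.00.
EBIT = £11,065,319.00 − £5,110,000 = £5,955,319.00.
So DOL = total CM / EBIT = £11,065,319.00 / £5,955,319.00 = 1.8581.
Operating income changes by 1.8581 × -17.5% = -32.5%.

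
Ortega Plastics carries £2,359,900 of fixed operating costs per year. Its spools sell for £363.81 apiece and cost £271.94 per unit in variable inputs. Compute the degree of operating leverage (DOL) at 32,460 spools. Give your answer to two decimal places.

4.79

At 32,460 units, contribution = 32,460 × £91.87 = £2,982,100.20.
Operating income = contribution − fixed costs = £2,982,100.20 − £2,359,900 = £622,200.20.
Degree of operating leverage = £2,982,100.20 / £622,200.20 = 4.7928.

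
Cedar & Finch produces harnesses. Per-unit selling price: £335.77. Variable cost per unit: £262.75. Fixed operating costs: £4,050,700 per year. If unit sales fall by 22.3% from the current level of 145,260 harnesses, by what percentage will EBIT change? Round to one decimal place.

-36.1%

Total contribution margin = 145,260 × £73.02 = £10,606,885.20.
Operating income = contribution − fixed costs = £10,606,885.20 − £4,050,700 = £6,556,185.20.
Degree of operating leverage = £10,606,885.20 / £6,556,185.20 = 1.6178.
%ΔEBIT = DOL × %ΔSales = 1.6178 × -22.3% = -36.1%.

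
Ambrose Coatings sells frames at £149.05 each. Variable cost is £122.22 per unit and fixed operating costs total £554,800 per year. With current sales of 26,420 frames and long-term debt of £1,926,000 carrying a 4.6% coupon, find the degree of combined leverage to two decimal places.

10.83

Total contribution margin = 26,420 × £26.83 = £708,848.60.
Subtracting fixed costs: EBIT = £708,848.60 − £554,800 = £154,048.60. Interest = £88,596.00, so EBIT − I = £65,452.60.
Degree of total leverage = total CM / (EBIT − interest) = £708,848.60 / £65,452.60 = 10.8300.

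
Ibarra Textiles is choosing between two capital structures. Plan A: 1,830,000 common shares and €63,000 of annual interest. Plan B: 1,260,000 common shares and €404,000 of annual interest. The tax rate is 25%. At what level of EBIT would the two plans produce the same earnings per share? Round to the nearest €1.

Set EPS_A = EPS_B: (EBIT − €63,000)(1 − 0.25) ÷ 1,830,000 = (EBIT − €404,000)(1 − 0.25) ÷ 1,260,000.
Cancelling (1 − t) and cross-multiplying: 1,260,000·(EBIT − 63,000) = 1,830,000·(EBIT − 404,000).
EBIT × (1,830,000 − 1,260,000) = 404,000 × 1,830,000 − 63,000 × 1,260,000 = 659,940,000,000, so EBIT = 659,940,000,000 ÷ 570,000 = 1,157,789.47.

€1,157,789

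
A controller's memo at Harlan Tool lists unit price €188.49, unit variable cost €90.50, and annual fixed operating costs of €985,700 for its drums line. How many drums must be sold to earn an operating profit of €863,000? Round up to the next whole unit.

18,867 drums

Unit CM = price − variable cost = €188.49 − €90.50 = €97.99.
Need Q such that Q × €97.99 − €985,700 = €863,000, i.e. Q = €1,848,700 / €97.99 = 18,866.21 → 18,867.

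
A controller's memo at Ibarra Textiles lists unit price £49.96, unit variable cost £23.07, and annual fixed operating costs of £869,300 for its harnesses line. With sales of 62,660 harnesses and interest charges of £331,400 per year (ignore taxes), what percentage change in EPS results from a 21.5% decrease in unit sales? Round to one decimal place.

-74.8%

Contribution at this volume is 62,660 × £26.89 = £1,684,927.40.
Subtracting fixed costs: EBIT = £1,684,927.40 − £869,300 = £815,627.40.
After interest of £331,400.00, pre-tax earnings = £484,227.40.
Degree of combined leverage = contribution ÷ (EBIT − I) = £1,684,927.40 ÷ £484,227.40 = 3.4796.
EPS therefore changes by 3.4796 × (-21.5%) = -74.8%.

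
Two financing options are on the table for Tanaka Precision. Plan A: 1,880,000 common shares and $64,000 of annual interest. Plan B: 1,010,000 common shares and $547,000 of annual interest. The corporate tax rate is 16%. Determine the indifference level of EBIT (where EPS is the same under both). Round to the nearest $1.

$1,107,724

Set EPS_A = EPS_B: (EBIT − $64,000)(1 − 0.16) ÷ 1,880,000 = (EBIT − $547,000)(1 − 0.16) ÷ 1,010,000.
The (1 − t) factor cancels: (EBIT − 64,000) × 1,010,000 = (EBIT − 547,000) × 1,880,000.
EBIT × (1,880,000 − 1,010,000) = 547,000 × 1,880,000 − 64,000 × 1,010,000 = 963,720,000,000, so EBIT = 963,720,000,000 ÷ 870,000 = 1,107,724.14.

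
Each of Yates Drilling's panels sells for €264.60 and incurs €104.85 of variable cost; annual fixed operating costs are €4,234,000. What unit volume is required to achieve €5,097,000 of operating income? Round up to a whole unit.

58,411 panels

Each unit contributes €264.60 − €104.85 = €159.75.
Required volume = (fixed costs + target profit) ÷ CM = (€4,234,000 + €5,097,000) ÷ €159.75 = 58,410.02, so 58,411 panels.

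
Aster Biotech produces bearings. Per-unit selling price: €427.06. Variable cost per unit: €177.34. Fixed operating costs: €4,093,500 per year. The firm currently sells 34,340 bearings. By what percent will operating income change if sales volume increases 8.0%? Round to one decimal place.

+15.3%

Total contribution margin = 34,340 × €249.72 = €8,575,384.80.
EBIT = €8,575,384.80 − €4,093,500 = €4,481,884.80.
So DOL = total CM / EBIT = €8,575,384.80 / €4,481,884.80 = 1.9133.
So EBIT moves 1.9133 × (+8.0%) = +15.3%.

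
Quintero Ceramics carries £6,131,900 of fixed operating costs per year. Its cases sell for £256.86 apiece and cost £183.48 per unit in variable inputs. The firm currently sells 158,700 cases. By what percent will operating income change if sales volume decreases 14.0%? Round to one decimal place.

Contribution at this volume is 158,700 × £73.38 = £11,645,406.00.
EBIT = £11,645,406.00 − £6,131,900 = £5,513,506.00.
Degree of operating leverage = £11,645,406.00 / £5,513,506.00 = 2.1122.
Operating income changes by 2.1122 × -14.0% = -29.6%.

-29.6%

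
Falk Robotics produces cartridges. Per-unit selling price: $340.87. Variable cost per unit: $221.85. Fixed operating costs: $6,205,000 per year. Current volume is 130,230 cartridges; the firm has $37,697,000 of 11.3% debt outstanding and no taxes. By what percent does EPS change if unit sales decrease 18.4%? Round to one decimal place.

Total contribution margin = 130,230 × $119.02 = $15,499,974.60.
Subtracting fixed costs: EBIT = $15,499,974.60 − $6,205,000 = $9,294,974.60.
After interest of $4,259,761.00, pre-tax earnings = $5,035,213.60.
DCL = total CM / (EBIT − I) = $15,499,974.60 / $5,035,213.60 = 3.0783.
%ΔEPS = DCL × %ΔSales = 3.0783 × -18.4% = -56.6%.

-56.6%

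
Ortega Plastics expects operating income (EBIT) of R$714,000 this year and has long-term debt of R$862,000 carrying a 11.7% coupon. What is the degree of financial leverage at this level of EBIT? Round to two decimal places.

1.16

Annual interest charges come to R$100,854.00.
Degree of financial leverage = EBIT / (EBIT − interest) = R$714,000 / R$613,146.00 = 1.1645.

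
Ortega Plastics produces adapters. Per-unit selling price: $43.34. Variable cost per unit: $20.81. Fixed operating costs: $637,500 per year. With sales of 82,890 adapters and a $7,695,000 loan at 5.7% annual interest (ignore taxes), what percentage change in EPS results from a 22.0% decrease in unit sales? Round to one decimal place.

Total contribution margin = 82,890 × $22.53 = $1,867,511.70.
EBIT = $1,867,511.70 − $637,500 = $1,230,011.70.
Interest = $438,615.00, so EBIT − I = $791,396.70.
DCL = total CM / (EBIT − I) = $1,867,511.70 / $791,396.70 = 2.3598.
%ΔEPS = DCL × %ΔSales = 2.3598 × -22.0% = -51.9%.

-51.9%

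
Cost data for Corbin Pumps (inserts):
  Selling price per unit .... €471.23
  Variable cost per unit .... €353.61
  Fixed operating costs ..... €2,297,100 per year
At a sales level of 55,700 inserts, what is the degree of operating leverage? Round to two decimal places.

Total contribution margin = 55,700 × €117.62 = €6,551,434.00.
EBIT = €6,551,434.00 − €2,297,100 = €4,254,334.00.
Degree of operating leverage = €6,551,434.00 / €4,254,334.00 = 1.5399.

1.54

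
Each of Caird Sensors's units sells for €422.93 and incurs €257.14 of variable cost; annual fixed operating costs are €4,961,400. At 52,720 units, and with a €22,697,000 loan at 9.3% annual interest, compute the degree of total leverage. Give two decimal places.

At 52,720 units, contribution = 52,720 × €165.79 = €8,740,448.80.
Operating income = contribution − fixed costs = €8,740,448.80 − €4,961,400 = €3,779,048.80. Interest = €2,110,821.00, so EBIT − I = €1,668,227.80.
DCL = contribution ÷ (EBIT − I) = €8,740,448.80 ÷ €1,668,227.80 = 5.2394.

5.24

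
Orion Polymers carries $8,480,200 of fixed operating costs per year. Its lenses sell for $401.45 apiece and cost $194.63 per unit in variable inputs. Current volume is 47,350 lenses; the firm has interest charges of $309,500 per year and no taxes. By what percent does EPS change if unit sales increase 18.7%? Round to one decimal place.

At 47,350 units, contribution = 47,350 × $206.82 = $9,792,927.00.
Operating income = contribution − fixed costs = $9,792,927.00 − $8,480,200 = $1,312,727.00.
Interest = $309,500.00, so EBIT − I = $1,003,227.00.
DCL = total CM / (EBIT − I) = $9,792,927.00 / $1,003,227.00 = 9.7614.
EPS therefore changes by 9.7614 × (+18.7%) = +182.5%.

+182.5%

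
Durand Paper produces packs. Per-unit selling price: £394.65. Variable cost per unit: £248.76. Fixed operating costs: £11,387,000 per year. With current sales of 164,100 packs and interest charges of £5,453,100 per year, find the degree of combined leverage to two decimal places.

Contribution at this volume is 164,100 × £145.89 = £23,940,549.00.
Subtracting fixed costs: EBIT = £23,940,549.00 − £11,387,000 = £12,553,549.00. Interest = £5,453,100.00, so EBIT − I = £7,100,449.00.
Degree of total leverage = total CM / (EBIT − interest) = £23,940,549.00 / £7,100,449.00 = 3.3717.

3.37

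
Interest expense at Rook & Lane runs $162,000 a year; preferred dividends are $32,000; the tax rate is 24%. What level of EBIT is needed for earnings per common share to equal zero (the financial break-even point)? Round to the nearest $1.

$204,105

Preferred dividends are paid after tax, so their pre-tax equivalent is $32,000 ÷ (1 − 0.24) = $42,105.26.
Financial break-even EBIT = interest + D_p ÷ (1 − t) = $162,000 + $42,105.26 = $204,105.26.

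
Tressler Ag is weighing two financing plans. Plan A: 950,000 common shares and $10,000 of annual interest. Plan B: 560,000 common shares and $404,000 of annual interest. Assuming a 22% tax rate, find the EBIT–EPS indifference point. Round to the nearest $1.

$969,744

Set EPS_A = EPS_B: (EBIT − $10,000)(1 − 0.22) ÷ 950,000 = (EBIT − $404,000)(1 − 0.22) ÷ 560,000.
Cancelling (1 − t) and cross-multiplying: 560,000·(EBIT − 10,000) = 950,000·(EBIT − 404,000).
EBIT × (950,000 − 560,000) = 404,000 × 950,000 − 10,000 × 560,000 = 378,200,000,000, so EBIT = 378,200,000,000 ÷ 390,000 = 969,743.59.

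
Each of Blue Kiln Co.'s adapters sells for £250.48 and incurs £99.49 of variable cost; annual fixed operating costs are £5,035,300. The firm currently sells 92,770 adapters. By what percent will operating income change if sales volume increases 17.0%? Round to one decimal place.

+26.5%

At 92,770 units, contribution = 92,770 × £150.99 = £14,007,342.30.
Operating income = contribution − fixed costs = £14,007,342.30 − £5,035,300 = £8,972,042.30.
Degree of operating leverage = £14,007,342.30 / £8,972,042.30 = 1.5612.
Operating income changes by 1.5612 × +17.0% = +26.5%.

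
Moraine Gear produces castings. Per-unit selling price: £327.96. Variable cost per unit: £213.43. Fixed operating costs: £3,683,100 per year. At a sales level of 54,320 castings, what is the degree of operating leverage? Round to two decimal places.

2.45

Total contribution margin = 54,320 × £114.53 = £6,221,269.60.
EBIT = £6,221,269.60 − £3,683,100 = £2,538,169.60.
Degree of operating leverage = £6,221,269.60 / £2,538,169.60 = 2.4511.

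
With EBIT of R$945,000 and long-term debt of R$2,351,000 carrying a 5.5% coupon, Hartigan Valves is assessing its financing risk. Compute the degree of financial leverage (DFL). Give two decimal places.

1.16

Interest = R$129,305.00.
Degree of financial leverage = EBIT / (EBIT − interest) = R$945,000 / R$815,695.00 = 1.1585.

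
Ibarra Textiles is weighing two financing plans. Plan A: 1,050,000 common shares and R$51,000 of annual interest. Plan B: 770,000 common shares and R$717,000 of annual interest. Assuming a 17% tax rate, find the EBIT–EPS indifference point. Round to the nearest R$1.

R$2,548,500

At indifference, (EBIT − 51,000)(1 − t)/1,050,000 = (EBIT − 717,000)(1 − t)/770,000.
The (1 − t) factor cancels: (EBIT − 51,000) × 770,000 = (EBIT − 717,000) × 1,050,000.
Solving, EBIT = (717,000·1,050,000 − 51,000·770,000) / (1,050,000 − 770,000) = 713,580,000,000 / 280,000 = 2,548,500.00.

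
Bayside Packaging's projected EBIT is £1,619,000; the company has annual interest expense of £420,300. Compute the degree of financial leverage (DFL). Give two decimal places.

Annual interest charges come to £420,300.00.
DFL = EBIT ÷ (EBIT − I) = £1,619,000 ÷ (£1,619,000 − £420,300.00) = £1,619,000 ÷ £1,198,700.00 = 1.3506.

1.35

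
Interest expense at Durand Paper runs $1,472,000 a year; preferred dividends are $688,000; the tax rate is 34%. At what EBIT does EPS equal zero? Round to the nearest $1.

Preferred dividends are paid after tax, so their pre-tax equivalent is $688,000 ÷ (1 − 0.34) = $1,042,424.24.
EPS = 0 when EBIT covers interest plus the pre-tax preferred burden: $1,472,000 + $1,042,424.24 = $2,514,424.24.

$2,514,424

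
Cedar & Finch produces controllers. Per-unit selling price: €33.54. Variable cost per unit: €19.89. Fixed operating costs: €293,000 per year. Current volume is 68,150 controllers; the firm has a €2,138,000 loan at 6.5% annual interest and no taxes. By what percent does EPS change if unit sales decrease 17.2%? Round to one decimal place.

Total contribution margin = 68,150 × €13.65 = €930,247.50.
Subtracting fixed costs: EBIT = €930,247.50 − €293,000 = €637,247.50.
After interest of €138,970.00, pre-tax earnings = €498,277.50.
DCL = total CM / (EBIT − I) = €930,247.50 / €498,277.50 = 1.8669.
%ΔEPS = DCL × %ΔSales = 1.8669 × -17.2% = -32.1%.

-32.1%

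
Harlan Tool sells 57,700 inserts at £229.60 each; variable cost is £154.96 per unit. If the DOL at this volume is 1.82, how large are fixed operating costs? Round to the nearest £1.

Contribution at this volume is 57,700 × £74.64 = £4,306,728.00.
DOL = contribution / EBIT, so EBIT = £4,306,728.00 / 1.82 = £2,366,334.07.
And FC = contribution − EBIT = £4,306,728.00 − £2,366,334.07 = £1,940,394.

£1,940,394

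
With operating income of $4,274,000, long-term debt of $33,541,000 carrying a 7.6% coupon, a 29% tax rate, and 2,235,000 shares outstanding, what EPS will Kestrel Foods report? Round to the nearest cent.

Interest = $2,549,116.00, so EBT = $4,274,000 − $2,549,116.00 = $1,724,884.00.
Net income = $1,724,884.00 × (1 − 0.29) = $1,224,667.64.
EPS = $1,224,667.64 ÷ 2,235,000 = $0.55.

$0.55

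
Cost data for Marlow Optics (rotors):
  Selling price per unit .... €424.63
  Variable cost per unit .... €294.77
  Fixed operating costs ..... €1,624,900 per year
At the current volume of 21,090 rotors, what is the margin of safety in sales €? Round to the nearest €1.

Contribution margin per unit = €424.63 − €294.77 = €129.86. Break-even units = €1,624,900 ÷ €129.86 = 12,512.71; break-even revenue = 12,512.71 × €424.63 = €5,313,270.34.
Current sales = 21,090 × €424.63 = €8,955,446.70.
Margin of safety = €8,955,446.70 − €5,313,270.34 = €3,642,176.

€3,642,176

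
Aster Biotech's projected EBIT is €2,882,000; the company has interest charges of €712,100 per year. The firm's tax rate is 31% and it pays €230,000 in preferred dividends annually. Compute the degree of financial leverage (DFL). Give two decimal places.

Annual interest charges come to €712,100.00.
Preferred dividends grossed up pre-tax: €230,000 / (1 − 0.31) = €333,333.33.
DFL = EBIT ÷ [EBIT − I − D_p/(1−t)] = €2,882,000 ÷ [€2,882,000 − €712,100.00 − €333,333.33] = €2,882,000 ÷ €1,836,566.67 = 1.5692.

1.57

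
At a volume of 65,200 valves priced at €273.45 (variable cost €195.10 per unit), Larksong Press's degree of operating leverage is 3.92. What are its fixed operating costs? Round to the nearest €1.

Total contribution margin = 65,200 × €78.35 = €5,108,420.00.
DOL = contribution / EBIT, so EBIT = €5,108,420.00 / 3.92 = €1,303,168.37.
Fixed costs = CM − EBIT = €5,108,420.00 − €1,303,168.37 = €3,805,252.

€3,805,252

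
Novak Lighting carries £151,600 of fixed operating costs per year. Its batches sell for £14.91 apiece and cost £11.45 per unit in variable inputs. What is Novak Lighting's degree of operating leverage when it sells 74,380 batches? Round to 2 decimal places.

Total contribution margin = 74,380 × £3.46 = £257,354.80.
EBIT = £257,354.80 − £151,600 = £105,754.80.
So DOL = total CM / EBIT = £257,354.80 / £105,754.80 = 2.4335.

2.43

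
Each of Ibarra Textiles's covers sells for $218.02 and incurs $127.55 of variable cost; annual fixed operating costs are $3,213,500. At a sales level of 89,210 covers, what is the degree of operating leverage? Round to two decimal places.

At 89,210 units, contribution = 89,210 × $90.47 = $8,070,828.70.
Subtracting fixed costs: EBIT = $8,070,828.70 − $3,213,500 = $4,857,328.70.
DOL = contribution ÷ EBIT = $8,070,828.70 ÷ $4,857,328.70 = 1.6616.

1.66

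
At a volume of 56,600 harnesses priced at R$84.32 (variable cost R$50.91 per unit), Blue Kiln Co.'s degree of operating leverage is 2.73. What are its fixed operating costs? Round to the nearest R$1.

R$1,198,330

At 56,600 units, contribution = 56,600 × R$33.41 = R$1,891,006.00.
DOL = contribution / EBIT, so EBIT = R$1,891,006.00 / 2.73 = R$692,676.19.
Fixed costs = CM − EBIT = R$1,891,006.00 − R$692,676.19 = R$1,198,330.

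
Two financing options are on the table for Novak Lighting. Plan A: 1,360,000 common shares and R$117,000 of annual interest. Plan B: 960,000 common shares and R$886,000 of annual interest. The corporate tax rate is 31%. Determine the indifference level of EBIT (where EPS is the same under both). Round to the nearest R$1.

R$2,731,600

At indifference, (EBIT − 117,000)(1 − t)/1,360,000 = (EBIT − 886,000)(1 − t)/960,000.
Cancelling (1 − t) and cross-multiplying: 960,000·(EBIT − 117,000) = 1,360,000·(EBIT − 886,000).
Solving, EBIT = (886,000·1,360,000 − 117,000·960,000) / (1,360,000 − 960,000) = 1,092,640,000,000 / 400,000 = 2,731,600.00.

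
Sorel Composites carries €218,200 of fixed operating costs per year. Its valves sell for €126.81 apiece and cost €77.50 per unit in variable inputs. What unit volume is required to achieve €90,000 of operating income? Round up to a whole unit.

Contribution margin per unit = €126.81 − €77.50 = €49.31.
Units = (FC + target) / CM = (€218,200 + €90,000) / €49.31 = 6,250.25, so 6,251 valves.

6,251 valves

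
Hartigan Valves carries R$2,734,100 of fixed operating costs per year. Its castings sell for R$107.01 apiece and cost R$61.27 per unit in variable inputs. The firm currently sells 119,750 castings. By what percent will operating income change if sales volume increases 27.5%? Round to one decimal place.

+54.9%

Contribution at this volume is 119,750 × R$45.74 = R$5,477,365.00.
Subtracting fixed costs: EBIT = R$5,477,365.00 − R$2,734,100 = R$2,743,265.00.
DOL = contribution ÷ EBIT = R$5,477,365.00 ÷ R$2,743,265.00 = 1.9967.
So EBIT moves 1.9967 × (+27.5%) = +54.9%.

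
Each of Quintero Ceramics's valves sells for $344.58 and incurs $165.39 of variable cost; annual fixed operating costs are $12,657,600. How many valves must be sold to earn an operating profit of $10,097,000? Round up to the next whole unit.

126,986 valves

Each unit contributes $344.58 − $165.39 = $179.19.
Need Q such that Q × $179.19 − $12,657,600 = $10,097,000, i.e. Q = $22,754,600 / $179.19 = 126,985.88 → 126,986.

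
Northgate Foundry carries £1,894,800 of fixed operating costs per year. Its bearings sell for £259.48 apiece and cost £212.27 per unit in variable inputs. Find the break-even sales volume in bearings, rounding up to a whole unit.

Contribution margin per unit = £259.48 − £212.27 = £47.21.
Units to break even: £1,894,800 ÷ £47.21 = 40,135.56, rounded up to 40,136.

40,136 bearings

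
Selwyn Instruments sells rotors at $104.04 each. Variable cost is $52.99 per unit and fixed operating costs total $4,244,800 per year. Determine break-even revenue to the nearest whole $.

$8,650,911

CM per unit = $104.04 − $52.99 = $51.05; CM ratio = $51.05 / $104.04 = 0.4907.
Break-even revenue = fixed costs × price ÷ CM = $4,244,800 × $104.04 ÷ $51.05 = $8,650,911.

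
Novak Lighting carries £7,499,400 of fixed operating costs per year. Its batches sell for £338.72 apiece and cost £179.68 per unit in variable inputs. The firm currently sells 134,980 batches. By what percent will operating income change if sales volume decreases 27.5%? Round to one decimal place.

Contribution at this volume is 134,980 × £159.04 = £21,467,219.20.
EBIT = £21,467,219.20 − £7,499,400 = £13,967,819.20.
DOL = contribution ÷ EBIT = £21,467,219.20 ÷ £13,967,819.20 = 1.5369.
%ΔEBIT = DOL × %ΔSales = 1.5369 × -27.5% = -42.3%.

-42.3%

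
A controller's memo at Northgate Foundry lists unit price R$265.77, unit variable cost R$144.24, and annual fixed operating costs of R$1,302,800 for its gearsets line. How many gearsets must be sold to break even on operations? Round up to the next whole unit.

10,720 gearsets

Each unit contributes R$265.77 − R$144.24 = R$121.53.
Units to break even: R$1,302,800 ÷ R$121.53 = 10,719.99, rounded up to 10,720.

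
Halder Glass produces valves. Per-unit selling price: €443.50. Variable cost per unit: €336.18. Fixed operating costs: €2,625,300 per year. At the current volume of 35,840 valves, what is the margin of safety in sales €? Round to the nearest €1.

Contribution margin per unit = €443.50 − €336.18 = €107.32. Break-even units = €2,625,300 ÷ €107.32 = 24,462.36; break-even revenue = 24,462.36 × €443.50 = €10,849,054.70.
Actual sales revenue = 35,840 × €443.50 = €15,895,040.00.
Margin of safety = €15,895,040.00 − €10,849,054.70 = €5,045,985.

€5,045,985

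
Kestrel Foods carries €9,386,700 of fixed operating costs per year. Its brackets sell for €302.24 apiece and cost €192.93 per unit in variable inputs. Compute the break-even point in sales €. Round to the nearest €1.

Contribution margin per unit = €302.24 − €192.93 = €109.31, a CM ratio of €109.31 ÷ €302.24 = 0.3617.
Break-even revenue = fixed costs × price ÷ CM = €9,386,700 × €302.24 ÷ €109.31 = €25,954,041.

€25,954,041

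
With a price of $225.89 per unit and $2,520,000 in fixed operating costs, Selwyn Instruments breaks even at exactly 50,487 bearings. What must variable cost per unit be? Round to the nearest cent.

At break-even, FC = Q × (P − VC), so P − VC = $2,520,000 ÷ 50,487 = $49.9138.
Hence VC = price − CM = $225.89 − $49.9138 = $175.98.

$175.98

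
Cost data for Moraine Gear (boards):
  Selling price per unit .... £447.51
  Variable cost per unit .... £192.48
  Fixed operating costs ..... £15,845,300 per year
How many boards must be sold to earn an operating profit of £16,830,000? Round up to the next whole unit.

Contribution margin per unit = £447.51 − £192.48 = £255.03.
Need Q such that Q × £255.03 − £15,845,300 = £16,830,000, i.e. Q = £32,675,300 / £255.03 = 128,123.36 → 128,124.

128,124 boards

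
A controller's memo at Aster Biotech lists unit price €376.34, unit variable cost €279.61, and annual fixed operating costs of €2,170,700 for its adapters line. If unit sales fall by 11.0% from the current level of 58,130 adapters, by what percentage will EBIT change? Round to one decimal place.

At 58,130 units, contribution = 58,130 × €96.73 = €5,622,914.90.
Subtracting fixed costs: EBIT = €5,622,914.90 − €2,170,700 = €3,452,214.90.
So DOL = total CM / EBIT = €5,622,914.90 / €3,452,214.90 = 1.6288.
%ΔEBIT = DOL × %ΔSales = 1.6288 × -11.0% = -17.9%.

-17.9%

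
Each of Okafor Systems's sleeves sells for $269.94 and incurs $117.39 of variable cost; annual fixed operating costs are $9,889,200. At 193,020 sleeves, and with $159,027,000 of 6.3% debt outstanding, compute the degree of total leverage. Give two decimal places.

At 193,020 units, contribution = 193,020 × $152.55 = $29,445,201.00.
EBIT = $29,445,201.00 − $9,889,200 = $19,556,001.00. Interest = $10,018,701.00.
DOL = $29,445,201.00 ÷ $19,556,001.00 = 1.5057; DFL = $19,556,001.00 ÷ $9,537,300.00 = 2.0505.
DCL = DOL × DFL = 1.5057 × 2.0505 = 3.0874.

3.09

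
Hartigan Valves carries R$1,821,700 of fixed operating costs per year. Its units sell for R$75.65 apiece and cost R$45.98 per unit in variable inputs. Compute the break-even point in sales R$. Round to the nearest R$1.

Contribution margin per unit = R$75.65 − R$45.98 = R$29.67, a CM ratio of R$29.67 ÷ R$75.65 = 0.3922.
Break-even sales = FC ÷ CM ratio = R$1,821,700 × R$75.65 / R$29.67 = R$4,644,813.

R$4,644,813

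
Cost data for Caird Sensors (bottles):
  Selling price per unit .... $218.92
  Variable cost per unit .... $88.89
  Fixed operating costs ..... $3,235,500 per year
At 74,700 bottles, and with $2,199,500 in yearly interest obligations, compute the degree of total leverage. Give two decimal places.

At 74,700 units, contribution = 74,700 × $130.03 = $9,713,241.00.
Operating income = contribution − fixed costs = $9,713,241.00 − $3,235,500 = $6,477,741.00. Interest = $2,199,500.00.
DOL = $9,713,241.00 ÷ $6,477,741.00 = 1.4995; DFL = $6,477,741.00 ÷ $4,278,241.00 = 1.5141.
Combined leverage = 1.4995 × 1.5141 = 2.2704.

2.27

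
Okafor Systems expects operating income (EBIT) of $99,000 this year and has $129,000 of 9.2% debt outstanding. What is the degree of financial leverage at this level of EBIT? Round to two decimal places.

Annual interest charges come to $11,868.00.
Degree of financial leverage = EBIT / (EBIT − interest) = $99,000 / $87,132.00 = 1.1362.

1.14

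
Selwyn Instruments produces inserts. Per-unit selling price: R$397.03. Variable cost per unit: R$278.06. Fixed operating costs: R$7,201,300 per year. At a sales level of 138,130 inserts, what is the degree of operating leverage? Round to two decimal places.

At 138,130 units, contribution = 138,130 × R$118.97 = R$16,433,326.10.
Operating income = contribution − fixed costs = R$16,433,326.10 − R$7,201,300 = R$9,232,026.10.
DOL = contribution ÷ EBIT = R$16,433,326.10 ÷ R$9,232,026.10 = 1.7800.

1.78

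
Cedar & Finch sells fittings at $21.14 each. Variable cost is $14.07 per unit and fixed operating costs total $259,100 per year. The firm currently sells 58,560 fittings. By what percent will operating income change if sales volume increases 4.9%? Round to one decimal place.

Contribution at this volume is 58,560 × $7.07 = $414,019.20.
Operating income = contribution − fixed costs = $414,019.20 − $259,100 = $154,919.20.
So DOL = total CM / EBIT = $414,019.20 / $154,919.20 = 2.6725.
%ΔEBIT = DOL × %ΔSales = 2.6725 × +4.9% = +13.1%.

+13.1%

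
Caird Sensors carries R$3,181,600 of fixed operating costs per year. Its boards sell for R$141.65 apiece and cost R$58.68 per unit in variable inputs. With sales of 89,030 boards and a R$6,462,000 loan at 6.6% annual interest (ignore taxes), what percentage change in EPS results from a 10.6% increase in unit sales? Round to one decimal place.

At 89,030 units, contribution = 89,030 × R$82.97 = R$7,386,819.10.
Operating income = contribution − fixed costs = R$7,386,819.10 − R$3,181,600 = R$4,205,219.10.
Interest = R$426,492.00, so EBIT − I = R$3,778,727.10.
DCL = total CM / (EBIT − I) = R$7,386,819.10 / R$3,778,727.10 = 1.9548.
EPS therefore changes by 1.9548 × (+10.6%) = +20.7%.

+20.7%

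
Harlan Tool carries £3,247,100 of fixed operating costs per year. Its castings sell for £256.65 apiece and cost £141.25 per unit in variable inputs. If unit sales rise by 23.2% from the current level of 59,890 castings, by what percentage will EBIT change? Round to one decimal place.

+43.8%

Total contribution margin = 59,890 × £115.40 = £6,911,306.00.
EBIT = £6,911,306.00 − £3,247,100 = £3,664,206.00.
DOL = contribution ÷ EBIT = £6,911,306.00 ÷ £3,664,206.00 = 1.8862.
So EBIT moves 1.8862 × (+23.2%) = +43.8%.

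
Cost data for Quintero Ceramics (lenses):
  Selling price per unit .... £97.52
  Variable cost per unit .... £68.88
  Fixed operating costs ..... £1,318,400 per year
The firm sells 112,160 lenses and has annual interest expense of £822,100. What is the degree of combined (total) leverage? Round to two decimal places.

Contribution at this volume is 112,160 × £28.64 = £3,212,262.40.
Subtracting fixed costs: EBIT = £3,212,262.40 − £1,318,400 = £1,893,862.40. Interest = £822,100.00, so EBIT − I = £1,071,762.40.
Degree of total leverage = total CM / (EBIT − interest) = £3,212,262.40 / £1,071,762.40 = 2.9972.

3.00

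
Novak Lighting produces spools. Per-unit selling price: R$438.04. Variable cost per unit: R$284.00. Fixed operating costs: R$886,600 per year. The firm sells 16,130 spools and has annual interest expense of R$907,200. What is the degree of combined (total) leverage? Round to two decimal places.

3.60

Contribution at this volume is 16,130 × R$154.04 = R$2,484,665.20.
EBIT = R$2,484,665.20 − R$886,600 = R$1,598,065.20. Interest = R$907,200.00, so EBIT − I = R$690,865.20.
DCL = contribution ÷ (EBIT − I) = R$2,484,665.20 ÷ R$690,865.20 = 3.5965.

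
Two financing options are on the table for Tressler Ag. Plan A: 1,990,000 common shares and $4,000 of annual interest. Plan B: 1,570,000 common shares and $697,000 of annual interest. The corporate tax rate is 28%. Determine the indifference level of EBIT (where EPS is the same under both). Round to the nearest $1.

$3,287,500

At indifference, (EBIT − 4,000)(1 − t)/1,990,000 = (EBIT − 697,000)(1 − t)/1,570,000.
The (1 − t) factor cancels: (EBIT − 4,000) × 1,570,000 = (EBIT − 697,000) × 1,990,000.
EBIT × (1,990,000 − 1,570,000) = 697,000 × 1,990,000 − 4,000 × 1,570,000 = 1,380,750,000,000, so EBIT = 1,380,750,000,000 ÷ 420,000 = 3,287,500.00.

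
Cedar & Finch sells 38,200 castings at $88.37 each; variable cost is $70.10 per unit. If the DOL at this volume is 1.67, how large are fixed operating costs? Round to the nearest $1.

$280,001

Total contribution margin = 38,200 × $18.27 = $697,914.00.
Since DOL = CM ÷ EBIT, EBIT = $697,914.00 ÷ 1.67 = $417,912.57.
And FC = contribution − EBIT = $697,914.00 − $417,912.57 = $280,001.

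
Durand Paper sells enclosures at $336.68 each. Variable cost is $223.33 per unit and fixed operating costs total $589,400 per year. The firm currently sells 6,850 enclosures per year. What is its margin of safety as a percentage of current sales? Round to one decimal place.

24.1%

Contribution margin per unit = $336.68 − $223.33 = $113.35. Break-even units = $589,400 ÷ $113.35 = 5,199.82; break-even revenue = 5,199.82 × $336.68 = $1,750,676.59.
Actual sales revenue = 6,850 × $336.68 = $2,306,258.00.
Margin of safety = ($2,306,258.00 − $1,750,676.59) ÷ $2,306,258.00 = 24.1%.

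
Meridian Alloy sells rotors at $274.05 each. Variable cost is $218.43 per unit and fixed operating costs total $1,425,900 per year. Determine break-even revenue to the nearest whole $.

Contribution margin per unit = $274.05 − $218.43 = $55.62, a CM ratio of $55.62 ÷ $274.05 = 0.2030.
Break-even revenue = fixed costs × price ÷ CM = $1,425,900 × $274.05 ÷ $55.62 = $7,025,672.

$7,025,672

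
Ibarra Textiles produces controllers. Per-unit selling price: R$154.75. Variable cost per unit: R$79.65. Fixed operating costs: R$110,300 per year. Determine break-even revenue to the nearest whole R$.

Contribution margin per unit = R$154.75 − R$79.65 = R$75.10, a CM ratio of R$75.10 ÷ R$154.75 = 0.4853.
Break-even revenue = fixed costs × price ÷ CM = R$110,300 × R$154.75 ÷ R$75.10 = R$227,283.

R$227,283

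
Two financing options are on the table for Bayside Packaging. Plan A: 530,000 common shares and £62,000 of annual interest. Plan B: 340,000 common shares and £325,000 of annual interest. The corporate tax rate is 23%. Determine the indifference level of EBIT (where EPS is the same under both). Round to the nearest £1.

At indifference, (EBIT − 62,000)(1 − t)/530,000 = (EBIT − 325,000)(1 − t)/340,000.
Cancelling (1 − t) and cross-multiplying: 340,000·(EBIT − 62,000) = 530,000·(EBIT − 325,000).
EBIT × (530,000 − 340,000) = 325,000 × 530,000 − 62,000 × 340,000 = 151,170,000,000, so EBIT = 151,170,000,000 ÷ 190,000 = 795,631.58.

£795,632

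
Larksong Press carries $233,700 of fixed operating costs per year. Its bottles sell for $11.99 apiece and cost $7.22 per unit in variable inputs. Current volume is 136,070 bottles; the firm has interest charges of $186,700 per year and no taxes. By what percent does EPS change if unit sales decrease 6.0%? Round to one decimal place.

-17.0%

Total contribution margin = 136,070 × $4.77 = $649,053.90.
Subtracting fixed costs: EBIT = $649,053.90 − $233,700 = $415,353.90.
After interest of $186,700.00, pre-tax earnings = $228,653.90.
Degree of combined leverage = contribution ÷ (EBIT − I) = $649,053.90 ÷ $228,653.90 = 2.8386.
EPS therefore changes by 2.8386 × (-6.0%) = -17.0%.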